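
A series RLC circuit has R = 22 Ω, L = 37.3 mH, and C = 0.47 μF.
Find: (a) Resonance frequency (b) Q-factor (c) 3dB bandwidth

Step 1 — Resonance condition Im(Z)=0 gives ω₀ = 1/√(LC).
Step 2 — ω₀ = 1/√(0.0373·4.7e-07) = 7553 rad/s.
Step 3 — f₀ = ω₀/(2π) = 1202 Hz.
Step 4 — Series Q: Q = ω₀L/R = 7553·0.0373/22 = 12.81.
Step 5 — 3dB bandwidth: Δω = ω₀/Q = 589.8 rad/s; BW = Δω/(2π) = 93.87 Hz.

(a) f₀ = 1202 Hz  (b) Q = 12.81  (c) BW = 93.87 Hz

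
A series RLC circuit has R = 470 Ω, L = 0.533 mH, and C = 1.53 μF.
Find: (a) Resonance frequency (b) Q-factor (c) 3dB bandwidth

Step 1 — Resonance condition Im(Z)=0 gives ω₀ = 1/√(LC).
Step 2 — ω₀ = 1/√(0.000533·1.53e-06) = 3.502e+04 rad/s.
Step 3 — f₀ = ω₀/(2π) = 5573 Hz.
Step 4 — Series Q: Q = ω₀L/R = 3.502e+04·0.000533/470 = 0.03971.
Step 5 — 3dB bandwidth: Δω = ω₀/Q = 8.818e+05 rad/s; BW = Δω/(2π) = 1.403e+05 Hz.

(a) f₀ = 5573 Hz  (b) Q = 0.03971  (c) BW = 1.403e+05 Hz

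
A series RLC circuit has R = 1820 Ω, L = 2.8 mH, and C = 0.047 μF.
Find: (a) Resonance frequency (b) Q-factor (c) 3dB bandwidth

Step 1 — Resonance: ω₀ = 1/√(LC) = 1/√(0.0028·4.7e-08) = 8.717e+04 rad/s.
Step 2 — f₀ = ω₀/(2π) = 1.387e+04 Hz.
Step 3 — Series Q: Q = ω₀L/R = 8.717e+04·0.0028/1820 = 0.1341.
Step 4 — Bandwidth: Δω = ω₀/Q = 6.5e+05 rad/s; BW = Δω/(2π) = 1.035e+05 Hz.

(a) f₀ = 1.387e+04 Hz  (b) Q = 0.1341  (c) BW = 1.035e+05 Hz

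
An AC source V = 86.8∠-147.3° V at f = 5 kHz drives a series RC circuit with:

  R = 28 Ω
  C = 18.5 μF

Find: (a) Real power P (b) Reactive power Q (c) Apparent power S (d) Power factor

Step 1 — Angular frequency: ω = 2π·f = 2π·5000 = 3.142e+04 rad/s.
Step 2 — Component impedances:
  R: Z = R = 28 Ω
  C: Z = 1/(jωC) = -j/(ω·C) = 0 - j1.721 Ω
Step 3 — Series combination: Z_total = R + C = 28 - j1.721 Ω = 28.05∠-3.5° Ω.
Step 4 — Source phasor: V = 86.8∠-147.3° V = -73.04 - j46.89 V.
Step 5 — Current: I = V / Z = -2.496 - j1.828 A = 3.094∠-143.8° A.
Step 6 — Complex power: S = V·I* = 268.1 - j16.47 VA.
Step 7 — Real power: P = Re(S) = 268.1 W.
Step 8 — Reactive power: Q = Im(S) = -16.47 VAR.
Step 9 — Apparent power: |S| = 268.6 VA.
Step 10 — Power factor: PF = P/|S| = 0.9981 (leading).

(a) P = 268.1 W  (b) Q = -16.47 VAR  (c) S = 268.6 VA  (d) PF = 0.9981 (leading)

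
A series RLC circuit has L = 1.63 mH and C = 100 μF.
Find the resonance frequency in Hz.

Step 1 — Resonance condition Im(Z)=0 gives ω₀ = 1/√(LC).
Step 2 — ω₀ = 1/√(0.00163·0.0001) = 2477 rad/s.
Step 3 — f₀ = ω₀/(2π) = 394.2 Hz.

f₀ = 394.2 Hz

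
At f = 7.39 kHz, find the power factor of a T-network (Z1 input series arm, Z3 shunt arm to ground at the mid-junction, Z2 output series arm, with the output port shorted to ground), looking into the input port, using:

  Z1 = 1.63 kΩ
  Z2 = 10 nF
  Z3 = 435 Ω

Step 1 — Angular frequency: ω = 2π·f = 2π·7390 = 4.643e+04 rad/s.
Step 2 — Component impedances:
  Z1: Z = R = 1630 Ω
  Z2: Z = 1/(jωC) = -j/(ω·C) = 0 - j2154 Ω
  Z3: Z = R = 435 Ω
Step 3 — With the output port shorted to ground, the output series arm Z2 runs from the junction to ground; the shunt arm Z3 also runs from the junction to ground. They appear in parallel: Z3 || Z2 = 417.9 - j84.42 Ω.
Step 4 — Series with input arm Z1: Z_in = Z1 + (Z3 || Z2) = 2048 - j84.42 Ω = 2050∠-2.4° Ω.
Step 5 — Power factor: PF = cos(φ) = Re(Z)/|Z| = 2047.95/2049.69 = 0.9992.
Step 6 — Type: Im(Z) = -84.42 ⇒ leading (phase φ = -2.4°).

PF = 0.9992 (leading, φ = -2.4°)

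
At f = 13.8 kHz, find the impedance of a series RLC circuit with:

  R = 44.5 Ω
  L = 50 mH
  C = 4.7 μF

Step 1 — Angular frequency: ω = 2π·f = 2π·1.38e+04 = 8.671e+04 rad/s.
Step 2 — Component impedances:
  R: Z = R = 44.5 Ω
  L: Z = jωL = j·8.671e+04·0.05 = 0 + j4335 Ω
  C: Z = 1/(jωC) = -j/(ω·C) = 0 - j2.454 Ω
Step 3 — Series combination: Z_total = R + L + C = 44.5 + j4333 Ω = 4333∠89.4° Ω.

Z = 44.5 + j4333 Ω = 4333∠89.4° Ω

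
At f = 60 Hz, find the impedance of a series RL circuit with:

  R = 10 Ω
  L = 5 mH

Step 1 — Angular frequency: ω = 2π·f = 2π·60 = 377 rad/s.
Step 2 — Component impedances:
  R: Z = R = 10 Ω
  L: Z = jωL = j·377·0.005 = 0 + j1.885 Ω
Step 3 — Series combination: Z_total = R + L = 10 + j1.885 Ω = 10.18∠10.7° Ω.

Z = 10 + j1.885 Ω = 10.18∠10.7° Ω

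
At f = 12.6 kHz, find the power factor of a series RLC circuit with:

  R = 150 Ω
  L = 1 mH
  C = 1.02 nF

Step 1 — Angular frequency: ω = 2π·f = 2π·1.26e+04 = 7.917e+04 rad/s.
Step 2 — Component impedances:
  R: Z = R = 150 Ω
  L: Z = jωL = j·7.917e+04·0.001 = 0 + j79.17 Ω
  C: Z = 1/(jωC) = -j/(ω·C) = 0 - j1.238e+04 Ω
Step 3 — Series combination: Z_total = R + L + C = 150 - j1.23e+04 Ω = 1.231e+04∠-89.3° Ω.
Step 4 — Power factor: PF = cos(φ) = Re(Z)/|Z| = 150/1.231e+04 = 0.01219.
Step 5 — Type: Im(Z) = -1.23e+04 ⇒ leading (phase φ = -89.3°).

PF = 0.01219 (leading, φ = -89.3°)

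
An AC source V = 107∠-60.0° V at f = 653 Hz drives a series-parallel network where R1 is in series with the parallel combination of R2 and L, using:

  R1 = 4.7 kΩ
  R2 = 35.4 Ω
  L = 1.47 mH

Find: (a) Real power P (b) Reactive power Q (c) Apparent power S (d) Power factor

Step 1 — Angular frequency: ω = 2π·f = 2π·653 = 4103 rad/s.
Step 2 — Component impedances:
  R1: Z = R = 4700 Ω
  R2: Z = R = 35.4 Ω
  L: Z = jωL = j·4103·0.00147 = 0 + j6.031 Ω
Step 3 — Parallel branch: R2 || L = 1/(1/R2 + 1/L) = 0.9986 + j5.861 Ω.
Step 4 — Series with R1: Z_total = R1 + (R2 || L) = 4701 + j5.861 Ω = 4701∠0.1° Ω.
Step 5 — Source phasor: V = 107∠-60.0° V = 53.5 - j92.66 V.
Step 6 — Current: I = V / Z = 0.01136 - j0.01973 A = 0.02276∠-60.1° A.
Step 7 — Complex power: S = V·I* = 2.435 + j0.003036 VA.
Step 8 — Real power: P = Re(S) = 2.435 W.
Step 9 — Reactive power: Q = Im(S) = 0.003036 VAR.
Step 10 — Apparent power: |S| = 2.435 VA.
Step 11 — Power factor: PF = P/|S| = 1 (lagging).

(a) P = 2.435 W  (b) Q = 0.003036 VAR  (c) S = 2.435 VA  (d) PF = 1 (lagging)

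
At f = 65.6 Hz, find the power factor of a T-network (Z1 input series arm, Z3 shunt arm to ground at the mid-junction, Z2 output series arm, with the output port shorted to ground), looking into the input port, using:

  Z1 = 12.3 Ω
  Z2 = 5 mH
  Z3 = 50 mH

Step 1 — Angular frequency: ω = 2π·f = 2π·65.6 = 412.2 rad/s.
Step 2 — Component impedances:
  Z1: Z = R = 12.3 Ω
  Z2: Z = jωL = j·412.2·0.005 = 0 + j2.061 Ω
  Z3: Z = jωL = j·412.2·0.05 = 0 + j20.61 Ω
Step 3 — With the output port shorted to ground, the output series arm Z2 runs from the junction to ground; the shunt arm Z3 also runs from the junction to ground. They appear in parallel: Z3 || Z2 = 0 + j1.874 Ω.
Step 4 — Series with input arm Z1: Z_in = Z1 + (Z3 || Z2) = 12.3 + j1.874 Ω = 12.44∠8.7° Ω.
Step 5 — Power factor: PF = cos(φ) = Re(Z)/|Z| = 12.3/12.442 = 0.9886.
Step 6 — Type: Im(Z) = 1.874 ⇒ lagging (phase φ = 8.7°).

PF = 0.9886 (lagging, φ = 8.7°)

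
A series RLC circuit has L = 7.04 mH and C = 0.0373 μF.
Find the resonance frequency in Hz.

Step 1 — Resonance condition Im(Z)=0 gives ω₀ = 1/√(LC).
Step 2 — ω₀ = 1/√(0.00704·3.73e-08) = 6.171e+04 rad/s.
Step 3 — f₀ = ω₀/(2π) = 9822 Hz.

f₀ = 9822 Hz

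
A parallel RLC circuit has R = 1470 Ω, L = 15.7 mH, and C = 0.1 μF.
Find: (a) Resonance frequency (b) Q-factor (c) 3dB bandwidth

Step 1 — Resonance: ω₀ = 1/√(LC) = 1/√(0.0157·1e-07) = 2.524e+04 rad/s.
Step 2 — f₀ = ω₀/(2π) = 4017 Hz.
Step 3 — Parallel Q: Q = R/(ω₀L) = 1470/(2.524e+04·0.0157) = 3.71.
Step 4 — Bandwidth: Δω = ω₀/Q = 6803 rad/s; BW = Δω/(2π) = 1083 Hz.

(a) f₀ = 4017 Hz  (b) Q = 3.71  (c) BW = 1083 Hz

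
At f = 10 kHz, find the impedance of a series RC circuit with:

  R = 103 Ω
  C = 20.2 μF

Step 1 — Angular frequency: ω = 2π·f = 2π·1e+04 = 6.283e+04 rad/s.
Step 2 — Component impedances:
  R: Z = R = 103 Ω
  C: Z = 1/(jωC) = -j/(ω·C) = 0 - j0.7879 Ω
Step 3 — Series combination: Z_total = R + C = 103 - j0.7879 Ω = 103∠-0.4° Ω.

Z = 103 - j0.7879 Ω = 103∠-0.4° Ω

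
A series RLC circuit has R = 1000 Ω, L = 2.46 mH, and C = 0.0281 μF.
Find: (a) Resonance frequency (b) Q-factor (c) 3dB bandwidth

Step 1 — Resonance condition Im(Z)=0 gives ω₀ = 1/√(LC).
Step 2 — ω₀ = 1/√(0.00246·2.81e-08) = 1.203e+05 rad/s.
Step 3 — f₀ = ω₀/(2π) = 1.914e+04 Hz.
Step 4 — Series Q: Q = ω₀L/R = 1.203e+05·0.00246/1000 = 0.2959.
Step 5 — 3dB bandwidth: Δω = ω₀/Q = 4.065e+05 rad/s; BW = Δω/(2π) = 6.47e+04 Hz.

(a) f₀ = 1.914e+04 Hz  (b) Q = 0.2959  (c) BW = 6.47e+04 Hz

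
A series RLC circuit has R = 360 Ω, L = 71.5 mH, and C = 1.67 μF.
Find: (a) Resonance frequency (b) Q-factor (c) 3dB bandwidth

Step 1 — Resonance: ω₀ = 1/√(LC) = 1/√(0.0715·1.67e-06) = 2894 rad/s.
Step 2 — f₀ = ω₀/(2π) = 460.6 Hz.
Step 3 — Series Q: Q = ω₀L/R = 2894·0.0715/360 = 0.5748.
Step 4 — Bandwidth: Δω = ω₀/Q = 5035 rad/s; BW = Δω/(2π) = 801.3 Hz.

(a) f₀ = 460.6 Hz  (b) Q = 0.5748  (c) BW = 801.3 Hz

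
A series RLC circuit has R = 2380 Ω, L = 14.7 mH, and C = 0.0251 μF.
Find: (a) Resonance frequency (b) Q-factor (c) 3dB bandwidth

Step 1 — Resonance: ω₀ = 1/√(LC) = 1/√(0.0147·2.51e-08) = 5.206e+04 rad/s.
Step 2 — f₀ = ω₀/(2π) = 8286 Hz.
Step 3 — Series Q: Q = ω₀L/R = 5.206e+04·0.0147/2380 = 0.3215.
Step 4 — Bandwidth: Δω = ω₀/Q = 1.619e+05 rad/s; BW = Δω/(2π) = 2.577e+04 Hz.

(a) f₀ = 8286 Hz  (b) Q = 0.3215  (c) BW = 2.577e+04 Hz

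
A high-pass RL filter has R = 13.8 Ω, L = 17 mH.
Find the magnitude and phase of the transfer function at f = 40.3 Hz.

Step 1 — Angular frequency: ω = 2π·40.3 = 253.2 rad/s.
Step 2 — Transfer function: H(jω) = jωL/(R + jωL).
Step 3 — Numerator jωL = j·4.305; denominator R + jωL = 13.8 + j4.305.
Step 4 — H = 0.08867 + j0.2843.
Step 5 — Magnitude: |H| = 0.2978 (-10.5 dB); phase: φ = 72.7°.

|H| = 0.2978 (-10.5 dB), φ = 72.7°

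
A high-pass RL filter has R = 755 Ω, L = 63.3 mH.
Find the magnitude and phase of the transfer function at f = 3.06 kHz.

Step 1 — Angular frequency: ω = 2π·3060 = 1.923e+04 rad/s.
Step 2 — Transfer function: H(jω) = jωL/(R + jωL).
Step 3 — Numerator jωL = j·1217; denominator R + jωL = 755 + j1217.
Step 4 — H = 0.7221 + j0.448.
Step 5 — Magnitude: |H| = 0.8498 (-1.4 dB); phase: φ = 31.8°.

|H| = 0.8498 (-1.4 dB), φ = 31.8°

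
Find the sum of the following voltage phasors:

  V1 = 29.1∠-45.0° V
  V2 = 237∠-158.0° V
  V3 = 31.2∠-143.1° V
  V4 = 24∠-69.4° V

Step 1 — Convert each phasor to rectangular form:
  V1 = 29.1·(cos(-45.0°) + j·sin(-45.0°)) = 20.58 - j20.58 V
  V2 = 237·(cos(-158.0°) + j·sin(-158.0°)) = -219.7 - j88.78 V
  V3 = 31.2·(cos(-143.1°) + j·sin(-143.1°)) = -24.95 - j18.73 V
  V4 = 24·(cos(-69.4°) + j·sin(-69.4°)) = 8.444 - j22.47 V
Step 2 — Sum components: V_total = -215.7 - j150.6 V.
Step 3 — Convert to polar: |V_total| = 263 V, ∠V_total = -145.1°.

V_total = 263∠-145.1° V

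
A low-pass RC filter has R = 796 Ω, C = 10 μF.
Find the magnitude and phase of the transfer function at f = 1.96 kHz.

Step 1 — Angular frequency: ω = 2π·1960 = 1.232e+04 rad/s.
Step 2 — Transfer function: H(jω) = 1/(1 + jωRC).
Step 3 — Denominator: 1 + jωRC = 1 + j·1.232e+04·796·1e-05 = 1 + j98.03.
Step 4 — H = 0.0001041 - j0.0102.
Step 5 — Magnitude: |H| = 0.0102 (-39.8 dB); phase: φ = -89.4°.

|H| = 0.0102 (-39.8 dB), φ = -89.4°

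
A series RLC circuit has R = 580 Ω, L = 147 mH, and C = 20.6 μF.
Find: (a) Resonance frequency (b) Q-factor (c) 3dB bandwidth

Step 1 — Resonance: ω₀ = 1/√(LC) = 1/√(0.147·2.06e-05) = 574.7 rad/s.
Step 2 — f₀ = ω₀/(2π) = 91.46 Hz.
Step 3 — Series Q: Q = ω₀L/R = 574.7·0.147/580 = 0.1456.
Step 4 — Bandwidth: Δω = ω₀/Q = 3946 rad/s; BW = Δω/(2π) = 628 Hz.

(a) f₀ = 91.46 Hz  (b) Q = 0.1456  (c) BW = 628 Hz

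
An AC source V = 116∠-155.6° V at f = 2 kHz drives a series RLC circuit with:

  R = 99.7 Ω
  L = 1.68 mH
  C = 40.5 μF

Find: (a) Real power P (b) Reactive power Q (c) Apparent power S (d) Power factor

Step 1 — Angular frequency: ω = 2π·f = 2π·2000 = 1.257e+04 rad/s.
Step 2 — Component impedances:
  R: Z = R = 99.7 Ω
  L: Z = jωL = j·1.257e+04·0.00168 = 0 + j21.11 Ω
  C: Z = 1/(jωC) = -j/(ω·C) = 0 - j1.965 Ω
Step 3 — Series combination: Z_total = R + L + C = 99.7 + j19.15 Ω = 101.5∠10.9° Ω.
Step 4 — Source phasor: V = 116∠-155.6° V = -105.6 - j47.92 V.
Step 5 — Current: I = V / Z = -1.111 - j0.2673 A = 1.143∠-166.5° A.
Step 6 — Complex power: S = V·I* = 130.2 + j25 VA.
Step 7 — Real power: P = Re(S) = 130.2 W.
Step 8 — Reactive power: Q = Im(S) = 25 VAR.
Step 9 — Apparent power: |S| = 132.5 VA.
Step 10 — Power factor: PF = P/|S| = 0.9821 (lagging).

(a) P = 130.2 W  (b) Q = 25 VAR  (c) S = 132.5 VA  (d) PF = 0.9821 (lagging)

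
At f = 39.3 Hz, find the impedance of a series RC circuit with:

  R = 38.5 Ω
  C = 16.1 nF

Step 1 — Angular frequency: ω = 2π·f = 2π·39.3 = 246.9 rad/s.
Step 2 — Component impedances:
  R: Z = R = 38.5 Ω
  C: Z = 1/(jωC) = -j/(ω·C) = 0 - j2.515e+05 Ω
Step 3 — Series combination: Z_total = R + C = 38.5 - j2.515e+05 Ω = 2.515e+05∠-90.0° Ω.

Z = 38.5 - j2.515e+05 Ω = 2.515e+05∠-90.0° Ω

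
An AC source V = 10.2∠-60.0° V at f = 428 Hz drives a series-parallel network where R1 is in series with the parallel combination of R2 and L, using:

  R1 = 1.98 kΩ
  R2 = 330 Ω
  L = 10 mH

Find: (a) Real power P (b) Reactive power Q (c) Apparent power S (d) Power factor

Step 1 — Angular frequency: ω = 2π·f = 2π·428 = 2689 rad/s.
Step 2 — Component impedances:
  R1: Z = R = 1980 Ω
  R2: Z = R = 330 Ω
  L: Z = jωL = j·2689·0.01 = 0 + j26.89 Ω
Step 3 — Parallel branch: R2 || L = 1/(1/R2 + 1/L) = 2.177 + j26.71 Ω.
Step 4 — Series with R1: Z_total = R1 + (R2 || L) = 1982 + j26.71 Ω = 1982∠0.8° Ω.
Step 5 — Source phasor: V = 10.2∠-60.0° V = 5.1 - j8.833 V.
Step 6 — Current: I = V / Z = 0.002512 - j0.00449 A = 0.005145∠-60.8° A.
Step 7 — Complex power: S = V·I* = 0.05248 + j0.0007073 VA.
Step 8 — Real power: P = Re(S) = 0.05248 W.
Step 9 — Reactive power: Q = Im(S) = 0.0007073 VAR.
Step 10 — Apparent power: |S| = 0.05248 VA.
Step 11 — Power factor: PF = P/|S| = 0.9999 (lagging).

(a) P = 0.05248 W  (b) Q = 0.0007073 VAR  (c) S = 0.05248 VA  (d) PF = 0.9999 (lagging)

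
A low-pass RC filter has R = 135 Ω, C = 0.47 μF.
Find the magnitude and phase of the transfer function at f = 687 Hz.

Step 1 — Angular frequency: ω = 2π·687 = 4317 rad/s.
Step 2 — Transfer function: H(jω) = 1/(1 + jωRC).
Step 3 — Denominator: 1 + jωRC = 1 + j·4317·135·4.7e-07 = 1 + j0.2739.
Step 4 — H = 0.9302 - j0.2548.
Step 5 — Magnitude: |H| = 0.9645 (-0.3 dB); phase: φ = -15.3°.

|H| = 0.9645 (-0.3 dB), φ = -15.3°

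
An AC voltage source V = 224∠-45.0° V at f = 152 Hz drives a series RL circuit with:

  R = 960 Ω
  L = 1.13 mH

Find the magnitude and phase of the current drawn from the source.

Step 1 — Angular frequency: ω = 2π·f = 2π·152 = 955 rad/s.
Step 2 — Component impedances:
  R: Z = R = 960 Ω
  L: Z = jωL = j·955·0.00113 = 0 + j1.079 Ω
Step 3 — Series combination: Z_total = R + L = 960 + j1.079 Ω = 960∠0.1° Ω.
Step 4 — Source phasor: V = 224∠-45.0° V = 158.4 - j158.4 V.
Step 5 — Ohm's law: I = V / Z_total = (158.4 - j158.4) / (960 + j1.079) = 0.1648 - j0.1652 A.
Step 6 — Convert to polar: |I| = 0.2333 A, ∠I = -45.1°.

I = 0.2333∠-45.1° A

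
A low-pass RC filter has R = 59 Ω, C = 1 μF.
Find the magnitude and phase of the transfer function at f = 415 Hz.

Step 1 — Angular frequency: ω = 2π·415 = 2608 rad/s.
Step 2 — Transfer function: H(jω) = 1/(1 + jωRC).
Step 3 — Denominator: 1 + jωRC = 1 + j·2608·59·1e-06 = 1 + j0.1538.
Step 4 — H = 0.9769 - j0.1503.
Step 5 — Magnitude: |H| = 0.9884 (-0.1 dB); phase: φ = -8.7°.

|H| = 0.9884 (-0.1 dB), φ = -8.7°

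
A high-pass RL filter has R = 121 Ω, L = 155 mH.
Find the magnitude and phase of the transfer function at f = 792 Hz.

Step 1 — Angular frequency: ω = 2π·792 = 4976 rad/s.
Step 2 — Transfer function: H(jω) = jωL/(R + jωL).
Step 3 — Numerator jωL = j·771.3; denominator R + jωL = 121 + j771.3.
Step 4 — H = 0.976 + j0.1531.
Step 5 — Magnitude: |H| = 0.9879 (-0.1 dB); phase: φ = 8.9°.

|H| = 0.9879 (-0.1 dB), φ = 8.9°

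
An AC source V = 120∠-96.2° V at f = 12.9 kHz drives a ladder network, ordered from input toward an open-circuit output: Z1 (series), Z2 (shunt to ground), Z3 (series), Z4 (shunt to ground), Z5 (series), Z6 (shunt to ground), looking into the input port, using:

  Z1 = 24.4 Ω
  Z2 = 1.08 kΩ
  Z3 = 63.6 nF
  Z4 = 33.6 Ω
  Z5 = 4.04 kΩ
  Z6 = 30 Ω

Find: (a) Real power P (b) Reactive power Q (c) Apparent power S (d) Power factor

Step 1 — Angular frequency: ω = 2π·f = 2π·1.29e+04 = 8.105e+04 rad/s.
Step 2 — Component impedances:
  Z1: Z = R = 24.4 Ω
  Z2: Z = R = 1080 Ω
  Z3: Z = 1/(jωC) = -j/(ω·C) = 0 - j194 Ω
  Z4: Z = R = 33.6 Ω
  Z5: Z = R = 4040 Ω
  Z6: Z = R = 30 Ω
Step 3 — Ladder network (open output): work backward from the far end, alternating series and parallel combinations. Z_in = 87.6 - j177.2 Ω = 197.6∠-63.7° Ω.
Step 4 — Source phasor: V = 120∠-96.2° V = -12.96 - j119.3 V.
Step 5 — Current: I = V / Z = 0.512 - j0.3263 A = 0.6072∠-32.5° A.
Step 6 — Complex power: S = V·I* = 32.29 - j65.31 VA.
Step 7 — Real power: P = Re(S) = 32.29 W.
Step 8 — Reactive power: Q = Im(S) = -65.31 VAR.
Step 9 — Apparent power: |S| = 72.86 VA.
Step 10 — Power factor: PF = P/|S| = 0.4432 (leading).

(a) P = 32.29 W  (b) Q = -65.31 VAR  (c) S = 72.86 VA  (d) PF = 0.4432 (leading)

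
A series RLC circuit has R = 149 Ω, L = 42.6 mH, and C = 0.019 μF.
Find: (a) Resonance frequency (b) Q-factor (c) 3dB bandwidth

Step 1 — Resonance condition Im(Z)=0 gives ω₀ = 1/√(LC).
Step 2 — ω₀ = 1/√(0.0426·1.9e-08) = 3.515e+04 rad/s.
Step 3 — f₀ = ω₀/(2π) = 5594 Hz.
Step 4 — Series Q: Q = ω₀L/R = 3.515e+04·0.0426/149 = 10.05.
Step 5 — 3dB bandwidth: Δω = ω₀/Q = 3498 rad/s; BW = Δω/(2π) = 556.7 Hz.

(a) f₀ = 5594 Hz  (b) Q = 10.05  (c) BW = 556.7 Hz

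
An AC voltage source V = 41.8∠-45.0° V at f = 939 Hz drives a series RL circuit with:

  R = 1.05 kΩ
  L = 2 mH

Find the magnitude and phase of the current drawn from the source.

Step 1 — Angular frequency: ω = 2π·f = 2π·939 = 5900 rad/s.
Step 2 — Component impedances:
  R: Z = R = 1050 Ω
  L: Z = jωL = j·5900·0.002 = 0 + j11.8 Ω
Step 3 — Series combination: Z_total = R + L = 1050 + j11.8 Ω = 1050∠0.6° Ω.
Step 4 — Source phasor: V = 41.8∠-45.0° V = 29.56 - j29.56 V.
Step 5 — Ohm's law: I = V / Z_total = (29.56 - j29.56) / (1050 + j11.8) = 0.02783 - j0.02846 A.
Step 6 — Convert to polar: |I| = 0.03981 A, ∠I = -45.6°.

I = 0.03981∠-45.6° A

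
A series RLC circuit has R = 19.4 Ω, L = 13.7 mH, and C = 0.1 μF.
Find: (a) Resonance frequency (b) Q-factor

Step 1 — Resonance condition Im(Z)=0 gives ω₀ = 1/√(LC).
Step 2 — ω₀ = 1/√(0.0137·1e-07) = 2.702e+04 rad/s.
Step 3 — f₀ = ω₀/(2π) = 4300 Hz.
Step 4 — Series Q: Q = ω₀L/R = 2.702e+04·0.0137/19.4 = 19.08.

(a) f₀ = 4300 Hz  (b) Q = 19.08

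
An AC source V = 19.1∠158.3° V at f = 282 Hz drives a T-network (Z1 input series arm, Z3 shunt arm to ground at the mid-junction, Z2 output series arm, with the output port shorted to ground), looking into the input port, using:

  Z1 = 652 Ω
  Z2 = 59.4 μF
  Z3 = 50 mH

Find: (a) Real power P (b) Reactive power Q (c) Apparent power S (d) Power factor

Step 1 — Angular frequency: ω = 2π·f = 2π·282 = 1772 rad/s.
Step 2 — Component impedances:
  Z1: Z = R = 652 Ω
  Z2: Z = 1/(jωC) = -j/(ω·C) = 0 - j9.501 Ω
  Z3: Z = jωL = j·1772·0.05 = 0 + j88.59 Ω
Step 3 — With the output port shorted to ground, the output series arm Z2 runs from the junction to ground; the shunt arm Z3 also runs from the junction to ground. They appear in parallel: Z3 || Z2 = 0 - j10.64 Ω.
Step 4 — Series with input arm Z1: Z_in = Z1 + (Z3 || Z2) = 652 - j10.64 Ω = 652.1∠-0.9° Ω.
Step 5 — Source phasor: V = 19.1∠158.3° V = -17.75 + j7.062 V.
Step 6 — Current: I = V / Z = -0.02739 + j0.01038 A = 0.02929∠159.2° A.
Step 7 — Complex power: S = V·I* = 0.5594 - j0.009131 VA.
Step 8 — Real power: P = Re(S) = 0.5594 W.
Step 9 — Reactive power: Q = Im(S) = -0.009131 VAR.
Step 10 — Apparent power: |S| = 0.5595 VA.
Step 11 — Power factor: PF = P/|S| = 0.9999 (leading).

(a) P = 0.5594 W  (b) Q = -0.009131 VAR  (c) S = 0.5595 VA  (d) PF = 0.9999 (leading)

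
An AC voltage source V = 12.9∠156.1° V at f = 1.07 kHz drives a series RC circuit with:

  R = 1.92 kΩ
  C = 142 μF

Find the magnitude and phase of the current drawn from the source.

Step 1 — Angular frequency: ω = 2π·f = 2π·1070 = 6723 rad/s.
Step 2 — Component impedances:
  R: Z = R = 1920 Ω
  C: Z = 1/(jωC) = -j/(ω·C) = 0 - j1.047 Ω
Step 3 — Series combination: Z_total = R + C = 1920 - j1.047 Ω = 1920∠-0.0° Ω.
Step 4 — Source phasor: V = 12.9∠156.1° V = -11.79 + j5.226 V.
Step 5 — Ohm's law: I = V / Z_total = (-11.79 + j5.226) / (1920 - j1.047) = -0.006144 + j0.002719 A.
Step 6 — Convert to polar: |I| = 0.006719 A, ∠I = 156.1°.

I = 0.006719∠156.1° A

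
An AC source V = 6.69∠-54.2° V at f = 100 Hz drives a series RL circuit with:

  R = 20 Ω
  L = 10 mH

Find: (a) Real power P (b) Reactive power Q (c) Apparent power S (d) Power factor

Step 1 — Angular frequency: ω = 2π·f = 2π·100 = 628.3 rad/s.
Step 2 — Component impedances:
  R: Z = R = 20 Ω
  L: Z = jωL = j·628.3·0.01 = 0 + j6.283 Ω
Step 3 — Series combination: Z_total = R + L = 20 + j6.283 Ω = 20.96∠17.4° Ω.
Step 4 — Source phasor: V = 6.69∠-54.2° V = 3.913 - j5.426 V.
Step 5 — Current: I = V / Z = 0.1005 - j0.3029 A = 0.3191∠-71.6° A.
Step 6 — Complex power: S = V·I* = 2.037 + j0.6399 VA.
Step 7 — Real power: P = Re(S) = 2.037 W.
Step 8 — Reactive power: Q = Im(S) = 0.6399 VAR.
Step 9 — Apparent power: |S| = 2.135 VA.
Step 10 — Power factor: PF = P/|S| = 0.954 (lagging).

(a) P = 2.037 W  (b) Q = 0.6399 VAR  (c) S = 2.135 VA  (d) PF = 0.954 (lagging)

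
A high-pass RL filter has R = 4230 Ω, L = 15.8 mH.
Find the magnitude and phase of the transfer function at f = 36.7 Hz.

Step 1 — Angular frequency: ω = 2π·36.7 = 230.6 rad/s.
Step 2 — Transfer function: H(jω) = jωL/(R + jωL).
Step 3 — Numerator jωL = j·3.643; denominator R + jωL = 4230 + j3.643.
Step 4 — H = 7.419e-07 + j0.0008613.
Step 5 — Magnitude: |H| = 0.0008613 (-61.3 dB); phase: φ = 90.0°.

|H| = 0.0008613 (-61.3 dB), φ = 90.0°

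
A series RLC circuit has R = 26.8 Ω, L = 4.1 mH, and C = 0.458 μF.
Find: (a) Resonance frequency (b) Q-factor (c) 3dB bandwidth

Step 1 — Resonance: ω₀ = 1/√(LC) = 1/√(0.0041·4.58e-07) = 2.308e+04 rad/s.
Step 2 — f₀ = ω₀/(2π) = 3673 Hz.
Step 3 — Series Q: Q = ω₀L/R = 2.308e+04·0.0041/26.8 = 3.53.
Step 4 — Bandwidth: Δω = ω₀/Q = 6537 rad/s; BW = Δω/(2π) = 1040 Hz.

(a) f₀ = 3673 Hz  (b) Q = 3.53  (c) BW = 1040 Hz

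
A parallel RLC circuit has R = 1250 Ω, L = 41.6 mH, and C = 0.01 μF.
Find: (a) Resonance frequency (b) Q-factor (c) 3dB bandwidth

Step 1 — Resonance: ω₀ = 1/√(LC) = 1/√(0.0416·1e-08) = 4.903e+04 rad/s.
Step 2 — f₀ = ω₀/(2π) = 7803 Hz.
Step 3 — Parallel Q: Q = R/(ω₀L) = 1250/(4.903e+04·0.0416) = 0.6129.
Step 4 — Bandwidth: Δω = ω₀/Q = 8e+04 rad/s; BW = Δω/(2π) = 1.273e+04 Hz.

(a) f₀ = 7803 Hz  (b) Q = 0.6129  (c) BW = 1.273e+04 Hz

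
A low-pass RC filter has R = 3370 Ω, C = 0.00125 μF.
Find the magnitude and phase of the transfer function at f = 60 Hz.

Step 1 — Angular frequency: ω = 2π·60 = 377 rad/s.
Step 2 — Transfer function: H(jω) = 1/(1 + jωRC).
Step 3 — Denominator: 1 + jωRC = 1 + j·377·3370·1.25e-09 = 1 + j0.001588.
Step 4 — H = 1 - j0.001588.
Step 5 — Magnitude: |H| = 1 (-0.0 dB); phase: φ = -0.1°.

|H| = 1 (-0.0 dB), φ = -0.1°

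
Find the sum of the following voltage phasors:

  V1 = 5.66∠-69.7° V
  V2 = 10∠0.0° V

Step 1 — Convert each phasor to rectangular form:
  V1 = 5.66·(cos(-69.7°) + j·sin(-69.7°)) = 1.964 - j5.308 V
  V2 = 10·(cos(0.0°) + j·sin(0.0°)) = 10 V
Step 2 — Sum components: V_total = 11.96 - j5.308 V.
Step 3 — Convert to polar: |V_total| = 13.09 V, ∠V_total = -23.9°.

V_total = 13.09∠-23.9° V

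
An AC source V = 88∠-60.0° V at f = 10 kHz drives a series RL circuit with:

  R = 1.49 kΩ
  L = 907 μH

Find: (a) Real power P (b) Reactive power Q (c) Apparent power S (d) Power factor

Step 1 — Angular frequency: ω = 2π·f = 2π·1e+04 = 6.283e+04 rad/s.
Step 2 — Component impedances:
  R: Z = R = 1490 Ω
  L: Z = jωL = j·6.283e+04·0.000907 = 0 + j56.99 Ω
Step 3 — Series combination: Z_total = R + L = 1490 + j56.99 Ω = 1491∠2.2° Ω.
Step 4 — Source phasor: V = 88∠-60.0° V = 44 - j76.21 V.
Step 5 — Current: I = V / Z = 0.02753 - j0.0522 A = 0.05902∠-62.2° A.
Step 6 — Complex power: S = V·I* = 5.19 + j0.1985 VA.
Step 7 — Real power: P = Re(S) = 5.19 W.
Step 8 — Reactive power: Q = Im(S) = 0.1985 VAR.
Step 9 — Apparent power: |S| = 5.194 VA.
Step 10 — Power factor: PF = P/|S| = 0.9993 (lagging).

(a) P = 5.19 W  (b) Q = 0.1985 VAR  (c) S = 5.194 VA  (d) PF = 0.9993 (lagging)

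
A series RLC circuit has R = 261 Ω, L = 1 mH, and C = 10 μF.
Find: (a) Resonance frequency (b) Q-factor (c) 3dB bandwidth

Step 1 — Resonance: ω₀ = 1/√(LC) = 1/√(0.001·1e-05) = 1e+04 rad/s.
Step 2 — f₀ = ω₀/(2π) = 1592 Hz.
Step 3 — Series Q: Q = ω₀L/R = 1e+04·0.001/261 = 0.03831.
Step 4 — Bandwidth: Δω = ω₀/Q = 2.61e+05 rad/s; BW = Δω/(2π) = 4.154e+04 Hz.

(a) f₀ = 1592 Hz  (b) Q = 0.03831  (c) BW = 4.154e+04 Hz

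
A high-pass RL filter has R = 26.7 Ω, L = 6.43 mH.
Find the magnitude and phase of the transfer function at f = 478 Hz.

Step 1 — Angular frequency: ω = 2π·478 = 3003 rad/s.
Step 2 — Transfer function: H(jω) = jωL/(R + jωL).
Step 3 — Numerator jωL = j·19.31; denominator R + jωL = 26.7 + j19.31.
Step 4 — H = 0.3435 + j0.4749.
Step 5 — Magnitude: |H| = 0.5861 (-4.6 dB); phase: φ = 54.1°.

|H| = 0.5861 (-4.6 dB), φ = 54.1°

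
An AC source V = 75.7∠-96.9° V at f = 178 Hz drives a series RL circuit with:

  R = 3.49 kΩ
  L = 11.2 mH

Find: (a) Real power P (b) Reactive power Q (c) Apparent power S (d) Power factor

Step 1 — Angular frequency: ω = 2π·f = 2π·178 = 1118 rad/s.
Step 2 — Component impedances:
  R: Z = R = 3490 Ω
  L: Z = jωL = j·1118·0.0112 = 0 + j12.53 Ω
Step 3 — Series combination: Z_total = R + L = 3490 + j12.53 Ω = 3490∠0.2° Ω.
Step 4 — Source phasor: V = 75.7∠-96.9° V = -9.094 - j75.15 V.
Step 5 — Current: I = V / Z = -0.002683 - j0.02152 A = 0.02169∠-97.1° A.
Step 6 — Complex power: S = V·I* = 1.642 + j0.005893 VA.
Step 7 — Real power: P = Re(S) = 1.642 W.
Step 8 — Reactive power: Q = Im(S) = 0.005893 VAR.
Step 9 — Apparent power: |S| = 1.642 VA.
Step 10 — Power factor: PF = P/|S| = 1 (lagging).

(a) P = 1.642 W  (b) Q = 0.005893 VAR  (c) S = 1.642 VA  (d) PF = 1 (lagging)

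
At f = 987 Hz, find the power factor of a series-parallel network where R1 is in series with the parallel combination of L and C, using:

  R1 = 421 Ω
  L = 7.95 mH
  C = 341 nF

Step 1 — Angular frequency: ω = 2π·f = 2π·987 = 6202 rad/s.
Step 2 — Component impedances:
  R1: Z = R = 421 Ω
  L: Z = jωL = j·6202·0.00795 = 0 + j49.3 Ω
  C: Z = 1/(jωC) = -j/(ω·C) = 0 - j472.9 Ω
Step 3 — Parallel branch: L || C = 1/(1/L + 1/C) = 0 + j55.04 Ω.
Step 4 — Series with R1: Z_total = R1 + (L || C) = 421 + j55.04 Ω = 424.6∠7.4° Ω.
Step 5 — Power factor: PF = cos(φ) = Re(Z)/|Z| = 421/424.58 = 0.9916.
Step 6 — Type: Im(Z) = 55.04 ⇒ lagging (phase φ = 7.4°).

PF = 0.9916 (lagging, φ = 7.4°)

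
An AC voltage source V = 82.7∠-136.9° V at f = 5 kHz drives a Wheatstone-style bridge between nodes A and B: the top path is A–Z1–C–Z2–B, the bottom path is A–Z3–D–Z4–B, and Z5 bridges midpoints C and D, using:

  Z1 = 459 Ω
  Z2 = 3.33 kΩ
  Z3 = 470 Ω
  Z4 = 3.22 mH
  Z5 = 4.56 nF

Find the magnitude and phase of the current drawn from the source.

Step 1 — Angular frequency: ω = 2π·f = 2π·5000 = 3.142e+04 rad/s.
Step 2 — Component impedances:
  Z1: Z = R = 459 Ω
  Z2: Z = R = 3330 Ω
  Z3: Z = R = 470 Ω
  Z4: Z = jωL = j·3.142e+04·0.00322 = 0 + j101.2 Ω
  Z5: Z = 1/(jωC) = -j/(ω·C) = 0 - j6980 Ω
Step 3 — Bridge requires nodal analysis (the Z5 bridge couples midpoints C and D, so the two paths cannot be reduced to a simple series/parallel combination). Setting node B to ground and injecting 1 A at node A, the 3-node admittance system at A, C, D solves to V_A = Z_AB = 416 + j61.18 Ω = 420.5∠8.4° Ω.
Step 4 — Source phasor: V = 82.7∠-136.9° V = -60.38 - j56.51 V.
Step 5 — Ohm's law: I = V / Z_total = (-60.38 - j56.51) / (416 + j61.18) = -0.1616 - j0.1121 A.
Step 6 — Convert to polar: |I| = 0.1967 A, ∠I = -145.3°.

I = 0.1967∠-145.3° A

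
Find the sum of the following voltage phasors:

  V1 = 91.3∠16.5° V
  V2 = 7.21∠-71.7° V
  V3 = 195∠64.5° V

Step 1 — Convert each phasor to rectangular form:
  V1 = 91.3·(cos(16.5°) + j·sin(16.5°)) = 87.54 + j25.93 V
  V2 = 7.21·(cos(-71.7°) + j·sin(-71.7°)) = 2.264 - j6.845 V
  V3 = 195·(cos(64.5°) + j·sin(64.5°)) = 83.95 + j176 V
Step 2 — Sum components: V_total = 173.8 + j195.1 V.
Step 3 — Convert to polar: |V_total| = 261.2 V, ∠V_total = 48.3°.

V_total = 261.2∠48.3° V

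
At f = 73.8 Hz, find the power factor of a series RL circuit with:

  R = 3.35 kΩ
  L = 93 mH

Step 1 — Angular frequency: ω = 2π·f = 2π·73.8 = 463.7 rad/s.
Step 2 — Component impedances:
  R: Z = R = 3350 Ω
  L: Z = jωL = j·463.7·0.093 = 0 + j43.12 Ω
Step 3 — Series combination: Z_total = R + L = 3350 + j43.12 Ω = 3350∠0.7° Ω.
Step 4 — Power factor: PF = cos(φ) = Re(Z)/|Z| = 3350/3350.3 = 0.9999.
Step 5 — Type: Im(Z) = 43.12 ⇒ lagging (phase φ = 0.7°).

PF = 0.9999 (lagging, φ = 0.7°)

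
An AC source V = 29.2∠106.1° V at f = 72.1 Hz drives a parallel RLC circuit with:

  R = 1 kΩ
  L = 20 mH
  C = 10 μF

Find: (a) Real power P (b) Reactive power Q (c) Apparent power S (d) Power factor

Step 1 — Angular frequency: ω = 2π·f = 2π·72.1 = 453 rad/s.
Step 2 — Component impedances:
  R: Z = R = 1000 Ω
  L: Z = jωL = j·453·0.02 = 0 + j9.06 Ω
  C: Z = 1/(jωC) = -j/(ω·C) = 0 - j220.7 Ω
Step 3 — Parallel combination: 1/Z_total = 1/R + 1/L + 1/C; Z_total = 0.08926 + j9.447 Ω = 9.448∠89.5° Ω.
Step 4 — Source phasor: V = 29.2∠106.1° V = -8.098 + j28.05 V.
Step 5 — Current: I = V / Z = 2.961 + j0.8851 A = 3.091∠16.6° A.
Step 6 — Complex power: S = V·I* = 0.8526 + j90.24 VA.
Step 7 — Real power: P = Re(S) = 0.8526 W.
Step 8 — Reactive power: Q = Im(S) = 90.24 VAR.
Step 9 — Apparent power: |S| = 90.25 VA.
Step 10 — Power factor: PF = P/|S| = 0.009448 (lagging).

(a) P = 0.8526 W  (b) Q = 90.24 VAR  (c) S = 90.25 VA  (d) PF = 0.009448 (lagging)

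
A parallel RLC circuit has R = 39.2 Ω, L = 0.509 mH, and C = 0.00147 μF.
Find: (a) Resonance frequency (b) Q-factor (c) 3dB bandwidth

Step 1 — Resonance: ω₀ = 1/√(LC) = 1/√(0.000509·1.47e-09) = 1.156e+06 rad/s.
Step 2 — f₀ = ω₀/(2π) = 1.84e+05 Hz.
Step 3 — Parallel Q: Q = R/(ω₀L) = 39.2/(1.156e+06·0.000509) = 0.06662.
Step 4 — Bandwidth: Δω = ω₀/Q = 1.735e+07 rad/s; BW = Δω/(2π) = 2.762e+06 Hz.

(a) f₀ = 1.84e+05 Hz  (b) Q = 0.06662  (c) BW = 2.762e+06 Hz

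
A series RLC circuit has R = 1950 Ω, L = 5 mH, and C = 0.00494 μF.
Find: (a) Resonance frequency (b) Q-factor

Step 1 — Resonance condition Im(Z)=0 gives ω₀ = 1/√(LC).
Step 2 — ω₀ = 1/√(0.005·4.94e-09) = 2.012e+05 rad/s.
Step 3 — f₀ = ω₀/(2π) = 3.202e+04 Hz.
Step 4 — Series Q: Q = ω₀L/R = 2.012e+05·0.005/1950 = 0.5159.

(a) f₀ = 3.202e+04 Hz  (b) Q = 0.5159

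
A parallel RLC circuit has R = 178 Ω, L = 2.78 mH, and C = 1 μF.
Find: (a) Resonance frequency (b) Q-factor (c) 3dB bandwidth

Step 1 — Resonance: ω₀ = 1/√(LC) = 1/√(0.00278·1e-06) = 1.897e+04 rad/s.
Step 2 — f₀ = ω₀/(2π) = 3019 Hz.
Step 3 — Parallel Q: Q = R/(ω₀L) = 178/(1.897e+04·0.00278) = 3.376.
Step 4 — Bandwidth: Δω = ω₀/Q = 5618 rad/s; BW = Δω/(2π) = 894.1 Hz.

(a) f₀ = 3019 Hz  (b) Q = 3.376  (c) BW = 894.1 Hz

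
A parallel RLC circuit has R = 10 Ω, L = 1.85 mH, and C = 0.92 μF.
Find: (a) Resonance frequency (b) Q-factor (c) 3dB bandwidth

Step 1 — Resonance: ω₀ = 1/√(LC) = 1/√(0.00185·9.2e-07) = 2.424e+04 rad/s.
Step 2 — f₀ = ω₀/(2π) = 3858 Hz.
Step 3 — Parallel Q: Q = R/(ω₀L) = 10/(2.424e+04·0.00185) = 0.223.
Step 4 — Bandwidth: Δω = ω₀/Q = 1.087e+05 rad/s; BW = Δω/(2π) = 1.73e+04 Hz.

(a) f₀ = 3858 Hz  (b) Q = 0.223  (c) BW = 1.73e+04 Hz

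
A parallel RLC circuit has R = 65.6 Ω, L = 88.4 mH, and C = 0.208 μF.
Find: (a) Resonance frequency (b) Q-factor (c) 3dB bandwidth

Step 1 — Resonance: ω₀ = 1/√(LC) = 1/√(0.0884·2.08e-07) = 7375 rad/s.
Step 2 — f₀ = ω₀/(2π) = 1174 Hz.
Step 3 — Parallel Q: Q = R/(ω₀L) = 65.6/(7375·0.0884) = 0.1006.
Step 4 — Bandwidth: Δω = ω₀/Q = 7.329e+04 rad/s; BW = Δω/(2π) = 1.166e+04 Hz.

(a) f₀ = 1174 Hz  (b) Q = 0.1006  (c) BW = 1.166e+04 Hz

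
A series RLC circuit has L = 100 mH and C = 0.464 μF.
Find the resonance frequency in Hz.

Step 1 — Resonance condition Im(Z)=0 gives ω₀ = 1/√(LC).
Step 2 — ω₀ = 1/√(0.1·4.64e-07) = 4642 rad/s.
Step 3 — f₀ = ω₀/(2π) = 738.9 Hz.

f₀ = 738.9 Hz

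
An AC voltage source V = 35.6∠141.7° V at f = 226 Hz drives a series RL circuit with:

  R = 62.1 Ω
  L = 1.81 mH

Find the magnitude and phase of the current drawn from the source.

Step 1 — Angular frequency: ω = 2π·f = 2π·226 = 1420 rad/s.
Step 2 — Component impedances:
  R: Z = R = 62.1 Ω
  L: Z = jωL = j·1420·0.00181 = 0 + j2.57 Ω
Step 3 — Series combination: Z_total = R + L = 62.1 + j2.57 Ω = 62.15∠2.4° Ω.
Step 4 — Source phasor: V = 35.6∠141.7° V = -27.94 + j22.06 V.
Step 5 — Ohm's law: I = V / Z_total = (-27.94 + j22.06) / (62.1 + j2.57) = -0.4344 + j0.3733 A.
Step 6 — Convert to polar: |I| = 0.5728 A, ∠I = 139.3°.

I = 0.5728∠139.3° A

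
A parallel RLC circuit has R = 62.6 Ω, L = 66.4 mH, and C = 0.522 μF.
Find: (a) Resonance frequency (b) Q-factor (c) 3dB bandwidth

Step 1 — Resonance: ω₀ = 1/√(LC) = 1/√(0.0664·5.22e-07) = 5371 rad/s.
Step 2 — f₀ = ω₀/(2π) = 854.9 Hz.
Step 3 — Parallel Q: Q = R/(ω₀L) = 62.6/(5371·0.0664) = 0.1755.
Step 4 — Bandwidth: Δω = ω₀/Q = 3.06e+04 rad/s; BW = Δω/(2π) = 4871 Hz.

(a) f₀ = 854.9 Hz  (b) Q = 0.1755  (c) BW = 4871 Hz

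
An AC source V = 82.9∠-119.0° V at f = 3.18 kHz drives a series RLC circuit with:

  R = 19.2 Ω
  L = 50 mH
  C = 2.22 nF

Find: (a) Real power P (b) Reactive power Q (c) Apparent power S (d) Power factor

Step 1 — Angular frequency: ω = 2π·f = 2π·3180 = 1.998e+04 rad/s.
Step 2 — Component impedances:
  R: Z = R = 19.2 Ω
  L: Z = jωL = j·1.998e+04·0.05 = 0 + j999 Ω
  C: Z = 1/(jωC) = -j/(ω·C) = 0 - j2.254e+04 Ω
Step 3 — Series combination: Z_total = R + L + C = 19.2 - j2.155e+04 Ω = 2.155e+04∠-89.9° Ω.
Step 4 — Source phasor: V = 82.9∠-119.0° V = -40.19 - j72.51 V.
Step 5 — Current: I = V / Z = 0.003364 - j0.001868 A = 0.003848∠-29.1° A.
Step 6 — Complex power: S = V·I* = 0.0002842 - j0.319 VA.
Step 7 — Real power: P = Re(S) = 0.0002842 W.
Step 8 — Reactive power: Q = Im(S) = -0.319 VAR.
Step 9 — Apparent power: |S| = 0.319 VA.
Step 10 — Power factor: PF = P/|S| = 0.0008911 (leading).

(a) P = 0.0002842 W  (b) Q = -0.319 VAR  (c) S = 0.319 VA  (d) PF = 0.0008911 (leading)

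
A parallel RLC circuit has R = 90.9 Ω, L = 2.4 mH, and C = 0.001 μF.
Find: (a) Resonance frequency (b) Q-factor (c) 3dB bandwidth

Step 1 — Resonance: ω₀ = 1/√(LC) = 1/√(0.0024·1e-09) = 6.455e+05 rad/s.
Step 2 — f₀ = ω₀/(2π) = 1.027e+05 Hz.
Step 3 — Parallel Q: Q = R/(ω₀L) = 90.9/(6.455e+05·0.0024) = 0.05868.
Step 4 — Bandwidth: Δω = ω₀/Q = 1.1e+07 rad/s; BW = Δω/(2π) = 1.751e+06 Hz.

(a) f₀ = 1.027e+05 Hz  (b) Q = 0.05868  (c) BW = 1.751e+06 Hz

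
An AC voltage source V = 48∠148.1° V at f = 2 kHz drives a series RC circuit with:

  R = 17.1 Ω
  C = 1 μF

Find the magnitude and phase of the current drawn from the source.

Step 1 — Angular frequency: ω = 2π·f = 2π·2000 = 1.257e+04 rad/s.
Step 2 — Component impedances:
  R: Z = R = 17.1 Ω
  C: Z = 1/(jωC) = -j/(ω·C) = 0 - j79.58 Ω
Step 3 — Series combination: Z_total = R + C = 17.1 - j79.58 Ω = 81.39∠-77.9° Ω.
Step 4 — Source phasor: V = 48∠148.1° V = -40.75 + j25.37 V.
Step 5 — Ohm's law: I = V / Z_total = (-40.75 + j25.37) / (17.1 - j79.58) = -0.4099 - j0.424 A.
Step 6 — Convert to polar: |I| = 0.5897 A, ∠I = -134.0°.

I = 0.5897∠-134.0° A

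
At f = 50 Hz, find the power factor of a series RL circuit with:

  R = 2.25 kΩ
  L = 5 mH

Step 1 — Angular frequency: ω = 2π·f = 2π·50 = 314.2 rad/s.
Step 2 — Component impedances:
  R: Z = R = 2250 Ω
  L: Z = jωL = j·314.2·0.005 = 0 + j1.571 Ω
Step 3 — Series combination: Z_total = R + L = 2250 + j1.571 Ω = 2250∠0.0° Ω.
Step 4 — Power factor: PF = cos(φ) = Re(Z)/|Z| = 2250/2250 = 1.
Step 5 — Type: Im(Z) = 1.571 ⇒ lagging (phase φ = 0.0°).

PF = 1 (lagging, φ = 0.0°)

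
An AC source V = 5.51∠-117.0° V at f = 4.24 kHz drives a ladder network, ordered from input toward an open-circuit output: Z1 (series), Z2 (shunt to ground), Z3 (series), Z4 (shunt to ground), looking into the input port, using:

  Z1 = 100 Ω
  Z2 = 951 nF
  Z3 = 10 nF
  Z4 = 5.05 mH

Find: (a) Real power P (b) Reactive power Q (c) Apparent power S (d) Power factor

Step 1 — Angular frequency: ω = 2π·f = 2π·4240 = 2.664e+04 rad/s.
Step 2 — Component impedances:
  Z1: Z = R = 100 Ω
  Z2: Z = 1/(jωC) = -j/(ω·C) = 0 - j39.47 Ω
  Z3: Z = 1/(jωC) = -j/(ω·C) = 0 - j3754 Ω
  Z4: Z = jωL = j·2.664e+04·0.00505 = 0 + j134.5 Ω
Step 3 — Ladder network (open output): work backward from the far end, alternating series and parallel combinations. Z_in = 100 - j39.04 Ω = 107.4∠-21.3° Ω.
Step 4 — Source phasor: V = 5.51∠-117.0° V = -2.501 - j4.909 V.
Step 5 — Current: I = V / Z = -0.005073 - j0.05108 A = 0.05133∠-95.7° A.
Step 6 — Complex power: S = V·I* = 0.2634 - j0.1029 VA.
Step 7 — Real power: P = Re(S) = 0.2634 W.
Step 8 — Reactive power: Q = Im(S) = -0.1029 VAR.
Step 9 — Apparent power: |S| = 0.2828 VA.
Step 10 — Power factor: PF = P/|S| = 0.9315 (leading).

(a) P = 0.2634 W  (b) Q = -0.1029 VAR  (c) S = 0.2828 VA  (d) PF = 0.9315 (leading)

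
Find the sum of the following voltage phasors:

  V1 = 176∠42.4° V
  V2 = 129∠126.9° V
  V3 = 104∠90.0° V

Step 1 — Convert each phasor to rectangular form:
  V1 = 176·(cos(42.4°) + j·sin(42.4°)) = 130 + j118.7 V
  V2 = 129·(cos(126.9°) + j·sin(126.9°)) = -77.45 + j103.2 V
  V3 = 104·(cos(90.0°) + j·sin(90.0°)) = 0 + j104 V
Step 2 — Sum components: V_total = 52.51 + j325.8 V.
Step 3 — Convert to polar: |V_total| = 330 V, ∠V_total = 80.8°.

V_total = 330∠80.8° V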